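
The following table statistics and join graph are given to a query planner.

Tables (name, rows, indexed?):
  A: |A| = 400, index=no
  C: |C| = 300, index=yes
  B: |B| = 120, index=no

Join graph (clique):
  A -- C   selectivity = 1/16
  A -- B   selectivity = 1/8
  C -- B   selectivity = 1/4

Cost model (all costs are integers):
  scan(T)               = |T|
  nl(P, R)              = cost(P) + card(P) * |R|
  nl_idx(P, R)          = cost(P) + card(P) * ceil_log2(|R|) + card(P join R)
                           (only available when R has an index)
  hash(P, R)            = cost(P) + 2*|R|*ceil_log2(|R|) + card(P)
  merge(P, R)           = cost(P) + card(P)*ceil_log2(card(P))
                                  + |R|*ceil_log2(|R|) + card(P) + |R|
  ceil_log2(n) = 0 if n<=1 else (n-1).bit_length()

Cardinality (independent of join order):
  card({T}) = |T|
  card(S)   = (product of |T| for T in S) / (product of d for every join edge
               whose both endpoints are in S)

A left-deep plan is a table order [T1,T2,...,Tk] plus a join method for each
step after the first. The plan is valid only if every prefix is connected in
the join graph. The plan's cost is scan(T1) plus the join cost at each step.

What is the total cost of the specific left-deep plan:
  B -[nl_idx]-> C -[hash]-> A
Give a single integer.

26400

step 1: scan B: cost=120, card=120
step 2: join C via nl_idx
    card(P join C) = 120*300/(4) = 9000
    cost = 120 + 120*9 + 9000 = 10200
step 3: join A via hash
    card(P join A) = 9000*400/(16*8) = 28125
    cost = 10200 + 2*400*9 + 9000 = 26400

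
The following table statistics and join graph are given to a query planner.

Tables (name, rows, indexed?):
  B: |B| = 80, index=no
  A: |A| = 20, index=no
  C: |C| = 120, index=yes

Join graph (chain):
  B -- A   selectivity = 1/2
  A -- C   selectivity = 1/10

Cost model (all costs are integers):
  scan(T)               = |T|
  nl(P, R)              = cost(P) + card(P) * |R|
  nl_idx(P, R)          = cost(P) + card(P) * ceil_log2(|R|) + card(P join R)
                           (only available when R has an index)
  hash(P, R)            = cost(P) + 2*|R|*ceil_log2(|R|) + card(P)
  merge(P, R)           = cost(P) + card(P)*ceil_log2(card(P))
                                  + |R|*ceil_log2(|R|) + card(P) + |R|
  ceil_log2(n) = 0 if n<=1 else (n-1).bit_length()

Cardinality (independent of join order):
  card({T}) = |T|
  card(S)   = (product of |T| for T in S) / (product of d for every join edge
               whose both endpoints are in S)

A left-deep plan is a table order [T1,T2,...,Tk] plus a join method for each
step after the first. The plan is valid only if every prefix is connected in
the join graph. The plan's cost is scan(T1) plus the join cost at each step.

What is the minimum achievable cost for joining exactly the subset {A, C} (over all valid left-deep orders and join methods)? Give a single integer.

400

Selinger DP over subsets of {A,C}:
  {A}: scan cost=20, card=20
  {C}: scan cost=120, card=120
  {AC}: card=240; try (C,nl_idx)→400, (A,hash)→440, (C,merge)→1100, (A,merge)→1200, (C,hash)→1720, (C,nl)→2420 …(+1); best=400 via (C,nl_idx)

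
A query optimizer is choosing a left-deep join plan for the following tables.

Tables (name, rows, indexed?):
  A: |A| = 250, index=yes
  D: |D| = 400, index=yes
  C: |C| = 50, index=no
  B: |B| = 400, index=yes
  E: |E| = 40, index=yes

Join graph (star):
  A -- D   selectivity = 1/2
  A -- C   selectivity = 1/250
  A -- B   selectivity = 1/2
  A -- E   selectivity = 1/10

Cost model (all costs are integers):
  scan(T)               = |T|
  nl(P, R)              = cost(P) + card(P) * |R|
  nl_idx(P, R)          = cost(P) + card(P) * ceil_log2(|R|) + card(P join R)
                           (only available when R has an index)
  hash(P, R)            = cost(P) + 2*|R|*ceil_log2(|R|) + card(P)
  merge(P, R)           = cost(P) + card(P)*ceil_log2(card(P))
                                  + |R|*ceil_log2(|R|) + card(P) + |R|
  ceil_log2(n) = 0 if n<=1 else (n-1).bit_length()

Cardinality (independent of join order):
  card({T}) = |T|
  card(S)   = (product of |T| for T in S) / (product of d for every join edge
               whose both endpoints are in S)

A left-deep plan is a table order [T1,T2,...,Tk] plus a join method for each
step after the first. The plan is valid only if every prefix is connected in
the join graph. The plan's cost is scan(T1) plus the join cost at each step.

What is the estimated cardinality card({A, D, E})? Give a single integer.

200000

Tables in S: A(250), D(400), E(40)
Edges inside S: A-D(d=2), A-E(d=10)
numerator = 250 * 400 * 40 = 4000000
denominator = 2 * 10 = 20
card(S) = 4000000 / 20 = 200000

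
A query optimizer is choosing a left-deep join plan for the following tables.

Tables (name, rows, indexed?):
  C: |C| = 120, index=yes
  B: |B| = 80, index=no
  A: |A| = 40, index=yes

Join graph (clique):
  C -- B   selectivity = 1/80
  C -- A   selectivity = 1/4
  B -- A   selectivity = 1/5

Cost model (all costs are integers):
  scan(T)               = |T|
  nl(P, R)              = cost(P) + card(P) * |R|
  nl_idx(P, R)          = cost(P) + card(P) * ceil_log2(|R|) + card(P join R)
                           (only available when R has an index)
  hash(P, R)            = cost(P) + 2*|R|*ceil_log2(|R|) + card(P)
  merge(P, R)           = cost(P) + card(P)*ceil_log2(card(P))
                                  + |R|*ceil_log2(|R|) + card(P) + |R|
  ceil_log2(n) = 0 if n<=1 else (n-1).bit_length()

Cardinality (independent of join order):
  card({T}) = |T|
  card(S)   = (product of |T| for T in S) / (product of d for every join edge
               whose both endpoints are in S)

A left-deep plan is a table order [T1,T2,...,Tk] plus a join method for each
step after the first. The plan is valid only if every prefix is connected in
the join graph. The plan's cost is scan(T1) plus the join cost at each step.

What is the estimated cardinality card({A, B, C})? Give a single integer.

240

Tables in S: A(40), B(80), C(120)
Edges inside S: C-B(d=80), C-A(d=4), B-A(d=5)
numerator = 40 * 80 * 120 = 384000
denominator = 80 * 4 * 5 = 1600
card(S) = 384000 / 1600 = 240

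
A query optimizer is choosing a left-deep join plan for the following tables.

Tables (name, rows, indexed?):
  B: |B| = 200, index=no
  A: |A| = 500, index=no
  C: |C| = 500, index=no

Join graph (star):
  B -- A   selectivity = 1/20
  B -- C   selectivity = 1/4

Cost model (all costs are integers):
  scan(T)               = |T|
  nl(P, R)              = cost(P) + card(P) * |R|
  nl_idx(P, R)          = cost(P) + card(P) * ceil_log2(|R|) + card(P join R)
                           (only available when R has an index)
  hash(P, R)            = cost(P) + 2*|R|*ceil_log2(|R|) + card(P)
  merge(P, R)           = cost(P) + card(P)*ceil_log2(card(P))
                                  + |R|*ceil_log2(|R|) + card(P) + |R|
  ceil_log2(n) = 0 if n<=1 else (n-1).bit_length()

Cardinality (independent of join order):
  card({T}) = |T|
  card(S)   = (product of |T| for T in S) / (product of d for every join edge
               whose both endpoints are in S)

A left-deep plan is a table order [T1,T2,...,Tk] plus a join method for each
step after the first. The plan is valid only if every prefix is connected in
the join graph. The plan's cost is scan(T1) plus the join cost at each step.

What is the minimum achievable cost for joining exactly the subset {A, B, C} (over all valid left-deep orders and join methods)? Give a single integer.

Selinger DP over subsets of {A,B,C}:
  {B}: scan cost=200, card=200
  {A}: scan cost=500, card=500
  {C}: scan cost=500, card=500
  {AB}: card=5000; try (B,hash)→4200, (A,merge)→7000, (B,merge)→7300, (A,hash)→9400, (A,nl)→100200, (B,nl)→100500; best=4200 via (B,hash)
  {BC}: card=25000; try (B,hash)→4200, (C,merge)→7000, (B,merge)→7300, (C,hash)→9400, (C,nl)→100200, (B,nl)→100500; best=4200 via (B,hash)
  {ABC}: card=625000; try (C,hash)→18200, (A,hash)→38200, (C,merge)→79200, (A,merge)→409200, (C,nl)→2504200, (A,nl)→12504200; best=18200 via (C,hash)

18200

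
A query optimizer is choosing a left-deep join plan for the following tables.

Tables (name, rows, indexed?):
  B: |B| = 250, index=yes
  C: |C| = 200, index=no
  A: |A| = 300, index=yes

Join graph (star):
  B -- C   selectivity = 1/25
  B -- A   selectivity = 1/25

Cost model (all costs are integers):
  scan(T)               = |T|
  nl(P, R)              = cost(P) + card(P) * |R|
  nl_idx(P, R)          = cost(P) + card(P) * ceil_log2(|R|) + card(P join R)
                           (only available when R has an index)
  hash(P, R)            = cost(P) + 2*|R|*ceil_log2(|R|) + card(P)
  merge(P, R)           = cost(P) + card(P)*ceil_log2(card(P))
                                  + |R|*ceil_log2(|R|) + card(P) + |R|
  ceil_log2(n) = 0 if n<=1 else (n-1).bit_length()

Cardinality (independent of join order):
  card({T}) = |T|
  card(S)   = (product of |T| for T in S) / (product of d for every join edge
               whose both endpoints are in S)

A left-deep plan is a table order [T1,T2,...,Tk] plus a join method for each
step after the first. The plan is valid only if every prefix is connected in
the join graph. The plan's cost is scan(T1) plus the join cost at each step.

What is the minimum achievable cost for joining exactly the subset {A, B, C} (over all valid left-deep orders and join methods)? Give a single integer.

Selinger DP over subsets of {A,B,C}:
  {B}: scan cost=250, card=250
  {C}: scan cost=200, card=200
  {A}: scan cost=300, card=300
  {BC}: card=2000; try (C,hash)→3700, (B,nl_idx)→3800, (B,merge)→4250, (C,merge)→4300, (B,hash)→4400, (B,nl)→50200 …(+1); best=3700 via (C,hash)
  {AB}: card=3000; try (B,hash)→4600, (A,merge)→5500, (A,nl_idx)→5500, (B,merge)→5550, (B,nl_idx)→5700, (A,hash)→5900 …(+2); best=4600 via (B,hash)
  {ABC}: card=24000; try (C,hash)→10800, (A,hash)→11100, (A,merge)→30700, (C,merge)→45400, (A,nl_idx)→45700, (A,nl)→603700 …(+1); best=10800 via (C,hash)

10800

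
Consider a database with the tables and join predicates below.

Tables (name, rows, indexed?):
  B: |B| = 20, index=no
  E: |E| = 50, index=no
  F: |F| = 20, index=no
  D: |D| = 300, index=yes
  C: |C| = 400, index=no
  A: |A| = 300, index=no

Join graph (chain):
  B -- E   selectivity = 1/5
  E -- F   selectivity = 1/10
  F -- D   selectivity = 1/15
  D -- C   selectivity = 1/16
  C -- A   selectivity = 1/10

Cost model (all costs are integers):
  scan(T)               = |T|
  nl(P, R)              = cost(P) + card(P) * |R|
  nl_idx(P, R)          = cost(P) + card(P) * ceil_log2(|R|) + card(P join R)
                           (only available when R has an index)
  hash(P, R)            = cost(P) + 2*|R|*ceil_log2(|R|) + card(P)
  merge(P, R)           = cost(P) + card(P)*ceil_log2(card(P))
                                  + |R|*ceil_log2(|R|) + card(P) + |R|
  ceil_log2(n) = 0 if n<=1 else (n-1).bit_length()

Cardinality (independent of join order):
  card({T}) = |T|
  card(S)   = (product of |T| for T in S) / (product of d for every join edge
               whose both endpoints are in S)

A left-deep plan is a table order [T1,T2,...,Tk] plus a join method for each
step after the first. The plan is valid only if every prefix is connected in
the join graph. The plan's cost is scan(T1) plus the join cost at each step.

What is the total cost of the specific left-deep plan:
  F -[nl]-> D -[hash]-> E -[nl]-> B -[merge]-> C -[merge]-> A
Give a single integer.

step 1: scan F: cost=20, card=20
step 2: join D via nl
    card(P join D) = 20*300/(15) = 400
    cost = 20 + 20*300 = 6020
step 3: join E via hash
    card(P join E) = 400*50/(10) = 2000
    cost = 6020 + 2*50*6 + 400 = 7020
step 4: join B via nl
    card(P join B) = 2000*20/(5) = 8000
    cost = 7020 + 2000*20 = 47020
step 5: join C via merge
    card(P join C) = 8000*400/(16) = 200000
    cost = 47020 + 8000*13 + 400*9 + 8000 + 400 = 163020
step 6: join A via merge
    card(P join A) = 200000*300/(10) = 6000000
    cost = 163020 + 200000*18 + 300*9 + 200000 + 300 = 3966020

3966020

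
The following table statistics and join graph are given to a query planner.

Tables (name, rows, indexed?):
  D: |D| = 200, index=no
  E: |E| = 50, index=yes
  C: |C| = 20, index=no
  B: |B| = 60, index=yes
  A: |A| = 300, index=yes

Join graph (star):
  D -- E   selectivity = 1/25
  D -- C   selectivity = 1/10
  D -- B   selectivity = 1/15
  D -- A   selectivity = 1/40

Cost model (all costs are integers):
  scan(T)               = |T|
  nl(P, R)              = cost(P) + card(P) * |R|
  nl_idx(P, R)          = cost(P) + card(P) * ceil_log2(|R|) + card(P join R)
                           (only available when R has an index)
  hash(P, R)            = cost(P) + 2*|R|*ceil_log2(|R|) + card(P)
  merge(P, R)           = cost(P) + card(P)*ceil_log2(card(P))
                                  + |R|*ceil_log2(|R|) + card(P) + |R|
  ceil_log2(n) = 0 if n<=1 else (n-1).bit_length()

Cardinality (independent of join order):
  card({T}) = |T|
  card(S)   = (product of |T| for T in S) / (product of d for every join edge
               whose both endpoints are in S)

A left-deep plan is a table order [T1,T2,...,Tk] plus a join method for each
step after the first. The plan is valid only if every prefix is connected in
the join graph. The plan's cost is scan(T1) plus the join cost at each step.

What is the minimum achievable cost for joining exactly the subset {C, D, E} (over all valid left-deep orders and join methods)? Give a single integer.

1600

Selinger DP over subsets of {C,D,E}:
  {D}: scan cost=200, card=200
  {E}: scan cost=50, card=50
  {C}: scan cost=20, card=20
  {DE}: card=400; try (E,hash)→1000, (E,nl_idx)→1800, (D,merge)→2200, (E,merge)→2350, (D,hash)→3300, (D,nl)→10050 …(+1); best=1000 via (E,hash)
  {CD}: card=400; try (C,hash)→600, (D,merge)→1940, (C,merge)→2120, (D,hash)→3240, (D,nl)→4020, (C,nl)→4200; best=600 via (C,hash)
  {CDE}: card=800; try (E,hash)→1600, (C,hash)→1600, (E,nl_idx)→3800, (E,merge)→4950, (C,merge)→5120, (C,nl)→9000 …(+1); best=1600 via (E,hash)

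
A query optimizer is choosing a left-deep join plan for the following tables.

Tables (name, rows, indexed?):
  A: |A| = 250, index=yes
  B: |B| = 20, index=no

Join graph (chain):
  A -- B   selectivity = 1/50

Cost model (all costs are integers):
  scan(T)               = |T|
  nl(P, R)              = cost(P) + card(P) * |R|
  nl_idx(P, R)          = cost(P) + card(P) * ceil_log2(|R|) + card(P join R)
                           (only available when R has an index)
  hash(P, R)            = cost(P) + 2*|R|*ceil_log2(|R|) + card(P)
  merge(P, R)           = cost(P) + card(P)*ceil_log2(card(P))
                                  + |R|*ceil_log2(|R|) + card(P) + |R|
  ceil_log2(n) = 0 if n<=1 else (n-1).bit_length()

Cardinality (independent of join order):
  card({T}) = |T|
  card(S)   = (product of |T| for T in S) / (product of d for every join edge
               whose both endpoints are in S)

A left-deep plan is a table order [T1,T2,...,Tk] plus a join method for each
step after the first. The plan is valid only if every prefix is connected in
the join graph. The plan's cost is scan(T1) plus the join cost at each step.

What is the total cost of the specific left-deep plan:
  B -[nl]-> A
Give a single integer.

step 1: scan B: cost=20, card=20
step 2: join A via nl
    card(P join A) = 20*250/(50) = 100
    cost = 20 + 20*250 = 5020

5020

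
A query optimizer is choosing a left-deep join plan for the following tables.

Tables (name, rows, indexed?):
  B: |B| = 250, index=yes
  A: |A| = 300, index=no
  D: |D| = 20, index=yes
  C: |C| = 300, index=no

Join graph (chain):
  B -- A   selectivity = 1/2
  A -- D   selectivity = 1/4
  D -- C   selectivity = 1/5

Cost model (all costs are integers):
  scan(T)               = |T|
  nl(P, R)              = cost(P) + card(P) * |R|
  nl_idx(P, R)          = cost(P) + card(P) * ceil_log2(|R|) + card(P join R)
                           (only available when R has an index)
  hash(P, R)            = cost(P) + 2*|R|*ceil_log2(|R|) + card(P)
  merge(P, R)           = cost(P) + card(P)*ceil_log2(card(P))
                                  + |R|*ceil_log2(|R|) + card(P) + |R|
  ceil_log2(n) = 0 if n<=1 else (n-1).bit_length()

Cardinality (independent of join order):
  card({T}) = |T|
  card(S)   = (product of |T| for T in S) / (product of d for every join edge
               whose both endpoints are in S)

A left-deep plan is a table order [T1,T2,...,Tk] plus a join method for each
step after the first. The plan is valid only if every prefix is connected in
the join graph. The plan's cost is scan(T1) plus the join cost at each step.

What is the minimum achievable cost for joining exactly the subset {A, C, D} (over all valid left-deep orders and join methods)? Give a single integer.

7400

Selinger DP over subsets of {A,C,D}:
  {A}: scan cost=300, card=300
  {D}: scan cost=20, card=20
  {C}: scan cost=300, card=300
  {AD}: card=1500; try (D,hash)→800, (A,merge)→3140, (D,nl_idx)→3300, (D,merge)→3420, (A,hash)→5440, (A,nl)→6020 …(+1); best=800 via (D,hash)
  {CD}: card=1200; try (D,hash)→800, (D,nl_idx)→3000, (C,merge)→3140, (D,merge)→3420, (C,hash)→5440, (C,nl)→6020 …(+1); best=800 via (D,hash)
  {ACD}: card=90000; try (A,hash)→7400, (C,hash)→7700, (A,merge)→18200, (C,merge)→21800, (A,nl)→360800, (C,nl)→450800; best=7400 via (A,hash)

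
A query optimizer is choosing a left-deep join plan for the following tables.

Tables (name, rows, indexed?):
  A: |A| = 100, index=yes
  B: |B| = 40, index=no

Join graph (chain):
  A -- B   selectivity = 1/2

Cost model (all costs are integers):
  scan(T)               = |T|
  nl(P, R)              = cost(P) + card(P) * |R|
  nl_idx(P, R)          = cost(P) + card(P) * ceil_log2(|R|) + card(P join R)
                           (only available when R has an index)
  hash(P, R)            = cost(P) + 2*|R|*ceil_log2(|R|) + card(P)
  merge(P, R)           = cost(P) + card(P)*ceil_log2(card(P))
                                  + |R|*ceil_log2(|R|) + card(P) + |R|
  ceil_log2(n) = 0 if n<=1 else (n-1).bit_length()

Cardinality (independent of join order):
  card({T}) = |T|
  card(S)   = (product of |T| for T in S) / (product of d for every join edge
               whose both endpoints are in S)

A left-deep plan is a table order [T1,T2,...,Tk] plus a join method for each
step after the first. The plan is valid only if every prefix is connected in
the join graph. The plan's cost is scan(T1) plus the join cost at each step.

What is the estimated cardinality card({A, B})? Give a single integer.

2000

Tables in S: A(100), B(40)
Edges inside S: A-B(d=2)
numerator = 100 * 40 = 4000
denominator = 2 = 2
card(S) = 4000 / 2 = 2000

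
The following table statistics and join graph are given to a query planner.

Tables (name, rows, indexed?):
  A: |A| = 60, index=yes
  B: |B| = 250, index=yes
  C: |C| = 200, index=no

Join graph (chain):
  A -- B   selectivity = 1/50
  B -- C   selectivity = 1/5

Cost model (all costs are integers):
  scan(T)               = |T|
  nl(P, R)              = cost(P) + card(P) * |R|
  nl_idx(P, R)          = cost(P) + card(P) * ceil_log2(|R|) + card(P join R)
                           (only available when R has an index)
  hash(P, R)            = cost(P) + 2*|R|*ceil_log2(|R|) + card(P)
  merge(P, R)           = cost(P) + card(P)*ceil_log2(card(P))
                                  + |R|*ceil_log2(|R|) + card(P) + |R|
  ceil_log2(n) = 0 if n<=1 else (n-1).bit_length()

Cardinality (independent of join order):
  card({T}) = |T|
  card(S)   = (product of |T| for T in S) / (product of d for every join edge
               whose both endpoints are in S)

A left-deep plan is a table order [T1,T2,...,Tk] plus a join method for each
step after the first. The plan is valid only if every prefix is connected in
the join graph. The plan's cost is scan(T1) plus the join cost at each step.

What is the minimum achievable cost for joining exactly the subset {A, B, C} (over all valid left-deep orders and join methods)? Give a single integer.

4340

Selinger DP over subsets of {A,B,C}:
  {A}: scan cost=60, card=60
  {B}: scan cost=250, card=250
  {C}: scan cost=200, card=200
  {AB}: card=300; try (B,nl_idx)→840, (A,hash)→1220, (A,nl_idx)→2050, (B,merge)→2730, (A,merge)→2920, (B,hash)→4120 …(+2); best=840 via (B,nl_idx)
  {BC}: card=10000; try (C,hash)→3700, (B,merge)→4250, (C,merge)→4300, (B,hash)→4400, (B,nl_idx)→11800, (B,nl)→50200 …(+1); best=3700 via (C,hash)
  {ABC}: card=12000; try (C,hash)→4340, (C,merge)→5640, (A,hash)→14420, (C,nl)→60840, (A,nl_idx)→75700, (A,merge)→154120 …(+1); best=4340 via (C,hash)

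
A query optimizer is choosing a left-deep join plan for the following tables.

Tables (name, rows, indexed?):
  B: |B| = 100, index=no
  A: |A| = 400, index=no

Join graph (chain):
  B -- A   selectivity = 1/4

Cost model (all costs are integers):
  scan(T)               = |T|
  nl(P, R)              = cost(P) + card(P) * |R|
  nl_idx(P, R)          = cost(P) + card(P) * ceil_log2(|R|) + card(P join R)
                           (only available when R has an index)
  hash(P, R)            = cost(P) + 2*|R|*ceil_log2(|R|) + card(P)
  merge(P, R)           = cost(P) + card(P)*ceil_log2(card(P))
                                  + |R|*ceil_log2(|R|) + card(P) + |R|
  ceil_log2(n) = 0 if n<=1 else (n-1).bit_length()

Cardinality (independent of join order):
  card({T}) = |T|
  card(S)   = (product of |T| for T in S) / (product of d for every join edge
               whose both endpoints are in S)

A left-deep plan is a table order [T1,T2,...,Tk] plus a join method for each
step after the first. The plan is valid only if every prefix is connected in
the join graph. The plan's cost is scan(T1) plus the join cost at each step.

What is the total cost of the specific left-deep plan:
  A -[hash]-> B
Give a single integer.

step 1: scan A: cost=400, card=400
step 2: join B via hash
    card(P join B) = 400*100/(4) = 10000
    cost = 400 + 2*100*7 + 400 = 2200

2200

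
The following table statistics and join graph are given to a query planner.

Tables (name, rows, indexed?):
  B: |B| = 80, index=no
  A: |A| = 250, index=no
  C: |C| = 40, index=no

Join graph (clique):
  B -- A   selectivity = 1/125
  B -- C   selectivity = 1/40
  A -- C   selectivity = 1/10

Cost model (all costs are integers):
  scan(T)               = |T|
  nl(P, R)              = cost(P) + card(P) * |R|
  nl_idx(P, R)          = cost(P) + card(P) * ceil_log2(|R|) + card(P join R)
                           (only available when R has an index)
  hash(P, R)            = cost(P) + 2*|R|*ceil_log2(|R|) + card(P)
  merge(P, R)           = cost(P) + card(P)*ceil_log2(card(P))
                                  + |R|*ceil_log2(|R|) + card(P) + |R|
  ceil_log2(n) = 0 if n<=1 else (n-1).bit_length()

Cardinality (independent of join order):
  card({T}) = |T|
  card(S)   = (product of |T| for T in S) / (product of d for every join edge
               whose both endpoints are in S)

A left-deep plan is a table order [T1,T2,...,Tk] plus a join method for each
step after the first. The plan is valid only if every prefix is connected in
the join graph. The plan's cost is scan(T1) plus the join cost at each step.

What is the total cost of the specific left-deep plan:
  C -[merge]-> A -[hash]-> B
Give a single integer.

4690

step 1: scan C: cost=40, card=40
step 2: join A via merge
    card(P join A) = 40*250/(10) = 1000
    cost = 40 + 40*6 + 250*8 + 40 + 250 = 2570
step 3: join B via hash
    card(P join B) = 1000*80/(125*40) = 16
    cost = 2570 + 2*80*7 + 1000 = 4690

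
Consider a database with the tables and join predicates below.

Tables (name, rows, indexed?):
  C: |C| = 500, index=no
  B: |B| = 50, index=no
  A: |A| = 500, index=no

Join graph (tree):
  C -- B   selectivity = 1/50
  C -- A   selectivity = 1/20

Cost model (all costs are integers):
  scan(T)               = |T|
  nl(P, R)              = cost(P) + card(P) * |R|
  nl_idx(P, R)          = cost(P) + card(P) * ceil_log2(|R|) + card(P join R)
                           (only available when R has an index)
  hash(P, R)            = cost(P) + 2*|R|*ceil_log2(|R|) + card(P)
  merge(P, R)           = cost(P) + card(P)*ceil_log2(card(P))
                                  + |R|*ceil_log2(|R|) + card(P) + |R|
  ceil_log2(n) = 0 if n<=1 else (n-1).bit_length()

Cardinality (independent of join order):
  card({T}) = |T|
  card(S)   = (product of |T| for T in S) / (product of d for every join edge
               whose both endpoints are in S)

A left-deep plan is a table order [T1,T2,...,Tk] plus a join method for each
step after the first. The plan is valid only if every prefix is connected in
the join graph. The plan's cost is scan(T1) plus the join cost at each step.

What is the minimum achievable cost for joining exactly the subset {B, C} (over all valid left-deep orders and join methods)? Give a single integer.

1600

Selinger DP over subsets of {B,C}:
  {C}: scan cost=500, card=500
  {B}: scan cost=50, card=50
  {BC}: card=500; try (B,hash)→1600, (C,merge)→5400, (B,merge)→5850, (C,hash)→9100, (C,nl)→25050, (B,nl)→25500; best=1600 via (B,hash)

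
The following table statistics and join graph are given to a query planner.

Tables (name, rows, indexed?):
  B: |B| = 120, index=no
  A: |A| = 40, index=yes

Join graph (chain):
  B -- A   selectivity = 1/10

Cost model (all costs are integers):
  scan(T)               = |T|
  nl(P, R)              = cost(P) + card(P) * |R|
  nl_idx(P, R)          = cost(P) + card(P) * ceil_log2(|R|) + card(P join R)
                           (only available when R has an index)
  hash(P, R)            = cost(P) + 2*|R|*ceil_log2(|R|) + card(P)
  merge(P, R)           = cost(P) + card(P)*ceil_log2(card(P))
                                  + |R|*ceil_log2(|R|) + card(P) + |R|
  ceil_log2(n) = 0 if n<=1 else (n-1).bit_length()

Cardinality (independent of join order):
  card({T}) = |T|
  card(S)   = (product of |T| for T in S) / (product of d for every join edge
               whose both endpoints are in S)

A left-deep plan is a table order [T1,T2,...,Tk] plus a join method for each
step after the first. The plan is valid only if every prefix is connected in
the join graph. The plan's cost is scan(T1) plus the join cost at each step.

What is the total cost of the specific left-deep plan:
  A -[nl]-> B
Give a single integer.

step 1: scan A: cost=40, card=40
step 2: join B via nl
    card(P join B) = 40*120/(10) = 480
    cost = 40 + 40*120 = 4840

4840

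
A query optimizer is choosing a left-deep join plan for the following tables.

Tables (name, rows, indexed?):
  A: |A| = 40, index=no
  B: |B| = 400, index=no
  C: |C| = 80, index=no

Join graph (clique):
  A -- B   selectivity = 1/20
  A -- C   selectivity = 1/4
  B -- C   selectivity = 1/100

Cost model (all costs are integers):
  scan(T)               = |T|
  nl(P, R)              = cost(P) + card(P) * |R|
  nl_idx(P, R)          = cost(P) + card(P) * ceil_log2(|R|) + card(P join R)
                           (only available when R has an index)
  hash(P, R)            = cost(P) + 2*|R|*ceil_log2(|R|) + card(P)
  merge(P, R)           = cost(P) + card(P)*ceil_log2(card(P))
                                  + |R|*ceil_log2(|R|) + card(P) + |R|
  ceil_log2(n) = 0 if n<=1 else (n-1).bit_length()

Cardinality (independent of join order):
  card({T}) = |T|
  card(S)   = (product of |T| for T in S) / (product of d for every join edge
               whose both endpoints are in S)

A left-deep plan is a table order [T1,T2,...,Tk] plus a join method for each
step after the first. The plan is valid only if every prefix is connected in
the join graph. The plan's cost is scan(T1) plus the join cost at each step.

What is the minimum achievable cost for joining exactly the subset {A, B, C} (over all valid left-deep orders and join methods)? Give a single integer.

Selinger DP over subsets of {A,B,C}:
  {A}: scan cost=40, card=40
  {B}: scan cost=400, card=400
  {C}: scan cost=80, card=80
  {AB}: card=800; try (A,hash)→1280, (B,merge)→4320, (A,merge)→4680, (B,hash)→7280, (B,nl)→16040, (A,nl)→16400; best=1280 via (A,hash)
  {AC}: card=800; try (A,hash)→640, (C,merge)→960, (A,merge)→1000, (C,hash)→1200, (C,nl)→3240, (A,nl)→3280; best=640 via (A,hash)
  {BC}: card=320; try (C,hash)→1920, (B,merge)→4720, (C,merge)→5040, (B,hash)→7360, (B,nl)→32080, (C,nl)→32400; best=1920 via (C,hash)
  {ABC}: card=160; try (A,hash)→2720, (C,hash)→3200, (A,merge)→5400, (B,hash)→8640, (C,merge)→10720, (B,merge)→13440 …(+3); best=2720 via (A,hash)

2720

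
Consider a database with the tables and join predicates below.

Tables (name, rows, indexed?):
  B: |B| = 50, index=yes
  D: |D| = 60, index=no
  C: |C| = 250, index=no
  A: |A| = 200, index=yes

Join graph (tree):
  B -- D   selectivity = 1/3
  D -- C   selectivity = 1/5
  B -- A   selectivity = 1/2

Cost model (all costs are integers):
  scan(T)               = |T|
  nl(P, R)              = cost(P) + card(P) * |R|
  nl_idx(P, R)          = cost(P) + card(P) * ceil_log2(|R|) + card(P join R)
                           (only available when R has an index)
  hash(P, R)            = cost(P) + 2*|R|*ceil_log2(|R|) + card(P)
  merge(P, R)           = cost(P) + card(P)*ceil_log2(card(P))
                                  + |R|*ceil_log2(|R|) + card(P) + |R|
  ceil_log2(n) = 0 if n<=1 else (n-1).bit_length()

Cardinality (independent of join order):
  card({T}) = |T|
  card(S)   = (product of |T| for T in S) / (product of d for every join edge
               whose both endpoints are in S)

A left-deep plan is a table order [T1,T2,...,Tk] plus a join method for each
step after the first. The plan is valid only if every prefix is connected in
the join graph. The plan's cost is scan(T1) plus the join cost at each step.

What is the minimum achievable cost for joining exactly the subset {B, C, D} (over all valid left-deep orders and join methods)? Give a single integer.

Selinger DP over subsets of {B,C,D}:
  {B}: scan cost=50, card=50
  {D}: scan cost=60, card=60
  {C}: scan cost=250, card=250
  {BD}: card=1000; try (B,hash)→720, (D,hash)→820, (D,merge)→820, (B,merge)→830, (B,nl_idx)→1420, (D,nl)→3050 …(+1); best=720 via (B,hash)
  {CD}: card=3000; try (D,hash)→1220, (C,merge)→2730, (D,merge)→2920, (C,hash)→4120, (C,nl)→15060, (D,nl)→15250; best=1220 via (D,hash)
  {BCD}: card=50000; try (B,hash)→4820, (C,hash)→5720, (C,merge)→13970, (B,merge)→40570, (B,nl_idx)→69220, (B,nl)→151220 …(+1); best=4820 via (B,hash)

4820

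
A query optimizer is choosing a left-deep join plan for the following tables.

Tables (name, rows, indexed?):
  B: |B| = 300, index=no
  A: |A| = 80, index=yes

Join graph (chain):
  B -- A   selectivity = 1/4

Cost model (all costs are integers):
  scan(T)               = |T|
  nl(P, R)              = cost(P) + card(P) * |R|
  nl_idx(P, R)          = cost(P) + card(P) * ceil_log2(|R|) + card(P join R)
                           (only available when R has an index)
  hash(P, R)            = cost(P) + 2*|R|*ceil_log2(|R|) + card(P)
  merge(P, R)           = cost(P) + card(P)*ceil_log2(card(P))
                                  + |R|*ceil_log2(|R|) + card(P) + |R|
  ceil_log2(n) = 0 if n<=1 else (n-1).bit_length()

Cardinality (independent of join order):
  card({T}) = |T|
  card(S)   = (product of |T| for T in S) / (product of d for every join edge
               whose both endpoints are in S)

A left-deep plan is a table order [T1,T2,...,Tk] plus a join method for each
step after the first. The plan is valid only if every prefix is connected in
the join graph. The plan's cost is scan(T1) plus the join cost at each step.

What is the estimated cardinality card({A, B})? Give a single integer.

6000

Tables in S: A(80), B(300)
Edges inside S: B-A(d=4)
numerator = 80 * 300 = 24000
denominator = 4 = 4
card(S) = 24000 / 4 = 6000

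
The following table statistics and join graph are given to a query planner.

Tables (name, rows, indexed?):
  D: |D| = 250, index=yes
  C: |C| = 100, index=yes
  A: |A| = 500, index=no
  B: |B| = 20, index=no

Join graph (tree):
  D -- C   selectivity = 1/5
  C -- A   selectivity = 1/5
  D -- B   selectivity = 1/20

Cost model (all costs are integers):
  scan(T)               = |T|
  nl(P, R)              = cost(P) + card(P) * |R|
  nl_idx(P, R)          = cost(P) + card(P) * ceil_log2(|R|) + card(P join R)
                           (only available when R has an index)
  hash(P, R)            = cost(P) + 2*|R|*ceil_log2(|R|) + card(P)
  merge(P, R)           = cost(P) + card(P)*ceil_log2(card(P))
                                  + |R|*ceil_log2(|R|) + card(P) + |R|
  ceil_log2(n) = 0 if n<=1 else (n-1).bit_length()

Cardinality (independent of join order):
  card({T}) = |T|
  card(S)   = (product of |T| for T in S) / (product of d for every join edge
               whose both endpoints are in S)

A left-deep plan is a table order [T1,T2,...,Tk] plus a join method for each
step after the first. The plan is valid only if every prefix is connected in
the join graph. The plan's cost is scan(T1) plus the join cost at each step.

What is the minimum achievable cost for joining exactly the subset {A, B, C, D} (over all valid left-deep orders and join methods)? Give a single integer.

Selinger DP over subsets of {A,B,C,D}:
  {D}: scan cost=250, card=250
  {C}: scan cost=100, card=100
  {A}: scan cost=500, card=500
  {B}: scan cost=20, card=20
  {CD}: card=5000; try (C,hash)→1900, (D,merge)→3150, (C,merge)→3300, (D,hash)→4200, (D,nl_idx)→5900, (C,nl_idx)→7000 …(+2); best=1900 via (C,hash)
  {BD}: card=250; try (D,nl_idx)→430, (B,hash)→700, (D,merge)→2390, (B,merge)→2620, (D,hash)→4040, (D,nl)→5020 …(+1); best=430 via (D,nl_idx)
  {AC}: card=10000; try (C,hash)→2400, (A,merge)→5900, (C,merge)→6300, (A,hash)→9200, (C,nl_idx)→14000, (A,nl)→50100 …(+1); best=2400 via (C,hash)
  {ACD}: card=500000; try (A,hash)→15900, (D,hash)→16400, (A,merge)→76900, (D,merge)→154650, (D,nl_idx)→582400, (A,nl)→2501900 …(+1); best=15900 via (A,hash)
  {BCD}: card=5000; try (C,hash)→2080, (C,merge)→3480, (B,hash)→7100, (C,nl_idx)→7180, (C,nl)→25430, (B,merge)→72020 …(+1); best=2080 via (C,hash)
  {ABCD}: card=500000; try (A,hash)→16080, (A,merge)→77080, (B,hash)→516100, (A,nl)→2502080, (B,nl)→10015900, (B,merge)→10016020; best=16080 via (A,hash)

16080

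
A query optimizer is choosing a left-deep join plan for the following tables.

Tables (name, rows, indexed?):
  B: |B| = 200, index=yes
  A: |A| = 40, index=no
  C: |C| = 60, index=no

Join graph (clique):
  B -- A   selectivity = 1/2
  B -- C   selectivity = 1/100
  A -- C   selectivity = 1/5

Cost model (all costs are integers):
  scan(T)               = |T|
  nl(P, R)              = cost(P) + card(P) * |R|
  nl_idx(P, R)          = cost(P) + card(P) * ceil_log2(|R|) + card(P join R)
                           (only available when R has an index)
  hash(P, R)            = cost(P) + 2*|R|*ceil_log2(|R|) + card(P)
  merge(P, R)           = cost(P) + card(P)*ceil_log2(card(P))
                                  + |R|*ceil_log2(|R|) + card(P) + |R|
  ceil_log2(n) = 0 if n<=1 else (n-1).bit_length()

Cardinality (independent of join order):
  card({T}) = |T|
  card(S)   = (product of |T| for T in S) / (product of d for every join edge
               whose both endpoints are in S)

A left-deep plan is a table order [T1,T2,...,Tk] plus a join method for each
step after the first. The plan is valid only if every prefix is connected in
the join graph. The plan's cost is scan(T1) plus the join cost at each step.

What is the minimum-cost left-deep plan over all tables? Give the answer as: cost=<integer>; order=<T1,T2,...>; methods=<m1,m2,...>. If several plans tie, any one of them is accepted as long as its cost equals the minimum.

cost=1260; order=C,B,A; methods=nl_idx,hash

Selinger DP (subsets sized 1..n):
  {B}: scan cost=200, card=200
  {A}: scan cost=40, card=40
  {C}: scan cost=60, card=60
  {AB}: card=4000; try (A,hash)→880, (B,merge)→2120, (A,merge)→2280, (B,hash)→3280, (B,nl_idx)→4360, (B,nl)→8040 …(+1); best=880 via (A,hash)
  {BC}: card=120; try (B,nl_idx)→660, (C,hash)→1120, (B,merge)→2280, (C,merge)→2420, (B,hash)→3320, (B,nl)→12060 …(+1); best=660 via (B,nl_idx)
  {AC}: card=480; try (A,hash)→600, (C,merge)→740, (A,merge)→760, (C,hash)→800, (C,nl)→2440, (A,nl)→2460; best=600 via (A,hash)
  {ABC}: card=480; try (A,hash)→1260, (A,merge)→1900, (B,hash)→4280, (B,nl_idx)→4920, (A,nl)→5460, (C,hash)→5600 …(+4); best=1260 via (A,hash)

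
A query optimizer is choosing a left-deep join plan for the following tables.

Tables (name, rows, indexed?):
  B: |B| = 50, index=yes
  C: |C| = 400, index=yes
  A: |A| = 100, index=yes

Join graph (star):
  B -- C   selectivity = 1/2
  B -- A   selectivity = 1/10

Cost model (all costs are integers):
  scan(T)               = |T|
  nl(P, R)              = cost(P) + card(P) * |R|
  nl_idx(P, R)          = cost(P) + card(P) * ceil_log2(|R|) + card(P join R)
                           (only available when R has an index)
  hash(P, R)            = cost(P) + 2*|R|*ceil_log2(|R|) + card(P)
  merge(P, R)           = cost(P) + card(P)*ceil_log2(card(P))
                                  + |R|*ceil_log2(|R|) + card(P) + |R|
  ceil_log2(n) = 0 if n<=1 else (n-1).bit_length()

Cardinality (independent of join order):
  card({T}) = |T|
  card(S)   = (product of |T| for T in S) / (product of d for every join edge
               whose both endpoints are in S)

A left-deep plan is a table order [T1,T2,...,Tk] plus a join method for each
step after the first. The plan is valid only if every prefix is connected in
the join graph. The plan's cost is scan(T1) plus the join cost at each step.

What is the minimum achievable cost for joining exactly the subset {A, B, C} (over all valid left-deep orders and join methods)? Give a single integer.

Selinger DP over subsets of {A,B,C}:
  {B}: scan cost=50, card=50
  {C}: scan cost=400, card=400
  {A}: scan cost=100, card=100
  {BC}: card=10000; try (B,hash)→1400, (C,merge)→4400, (B,merge)→4750, (C,hash)→7300, (C,nl_idx)→10500, (B,nl_idx)→12800 …(+2); best=1400 via (B,hash)
  {AB}: card=500; try (B,hash)→800, (A,nl_idx)→900, (B,nl_idx)→1200, (A,merge)→1200, (B,merge)→1250, (A,hash)→1500 …(+2); best=800 via (B,hash)
  {ABC}: card=100000; try (C,hash)→8500, (C,merge)→9800, (A,hash)→12800, (C,nl_idx)→105300, (A,merge)→152200, (A,nl_idx)→171400 …(+2); best=8500 via (C,hash)

8500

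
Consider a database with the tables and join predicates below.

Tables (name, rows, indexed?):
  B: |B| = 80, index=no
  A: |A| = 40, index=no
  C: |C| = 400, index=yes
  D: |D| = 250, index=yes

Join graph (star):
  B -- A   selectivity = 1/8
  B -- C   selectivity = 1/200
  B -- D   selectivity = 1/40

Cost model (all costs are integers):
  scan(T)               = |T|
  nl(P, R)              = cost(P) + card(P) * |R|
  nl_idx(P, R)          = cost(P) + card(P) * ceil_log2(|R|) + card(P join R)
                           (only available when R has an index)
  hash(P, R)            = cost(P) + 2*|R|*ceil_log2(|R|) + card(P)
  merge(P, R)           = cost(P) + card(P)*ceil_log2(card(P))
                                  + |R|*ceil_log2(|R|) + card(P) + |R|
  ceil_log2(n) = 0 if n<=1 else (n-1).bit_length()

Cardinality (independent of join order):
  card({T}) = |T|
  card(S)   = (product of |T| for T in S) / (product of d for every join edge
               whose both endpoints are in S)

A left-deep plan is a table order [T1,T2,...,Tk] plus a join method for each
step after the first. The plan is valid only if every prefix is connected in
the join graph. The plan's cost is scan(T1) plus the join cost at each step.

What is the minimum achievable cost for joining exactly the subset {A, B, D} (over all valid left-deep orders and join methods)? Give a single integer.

Selinger DP over subsets of {A,B,D}:
  {B}: scan cost=80, card=80
  {A}: scan cost=40, card=40
  {D}: scan cost=250, card=250
  {AB}: card=400; try (A,hash)→640, (B,merge)→960, (A,merge)→1000, (B,hash)→1200, (B,nl)→3240, (A,nl)→3280; best=640 via (A,hash)
  {BD}: card=500; try (D,nl_idx)→1220, (B,hash)→1620, (D,merge)→2970, (B,merge)→3140, (D,hash)→4160, (D,nl)→20080 …(+1); best=1220 via (D,nl_idx)
  {ABD}: card=2500; try (A,hash)→2200, (D,hash)→5040, (D,nl_idx)→6340, (A,merge)→6500, (D,merge)→6890, (A,nl)→21220 …(+1); best=2200 via (A,hash)

2200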